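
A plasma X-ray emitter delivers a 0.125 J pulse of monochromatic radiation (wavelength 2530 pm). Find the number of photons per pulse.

Per-photon energy: E = 7.852e-17 J (from wavelength = 2530 pm).
N = E_total / E_photon = 0.125 J / 7.852e-17 J = 1.59e15.

1.59e15 photons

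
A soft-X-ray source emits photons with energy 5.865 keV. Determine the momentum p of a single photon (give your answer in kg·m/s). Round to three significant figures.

3.13e-24 kg·m/s

Use c = 2.99792458e8 m/s, 1 eV = 1.602176634e-19 J.
Convert to SI: E = 5.865 keV = 9.3968e-16 J.
Since p = E/c for a photon, p = 3.134e-24 kg·m/s.
So p ≈ 3.13e-24 kg·m/s.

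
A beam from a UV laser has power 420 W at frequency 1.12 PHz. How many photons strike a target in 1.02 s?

5.77e20 photons

Total energy: E_total = P·t = 420 × 1.02 = 428.4 J.
Per-photon energy: E = 7.421e-19 J.
N = E_total / E_photon = 5.77e20.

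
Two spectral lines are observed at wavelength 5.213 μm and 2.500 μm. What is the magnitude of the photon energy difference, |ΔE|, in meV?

258 meV

Using E = hc/λ: E₁ = 3.8106 × 10^-20 J, E₂ = 7.9458 × 10^-20 J.
|ΔE| = |3.8106 × 10^-20 − 7.9458 × 10^-20| = 4.14 × 10^-20 J = 258 meV.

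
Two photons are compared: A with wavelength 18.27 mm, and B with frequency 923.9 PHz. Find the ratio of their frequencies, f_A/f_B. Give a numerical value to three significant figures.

1.78 × 10^-8

f_A = 1.641 × 10^10 Hz (from wavelength = 18.27 mm, via f = c/λ).
f_B = 9.239 × 10^17 Hz (from frequency = 923.9 PHz, via f given directly).
Ratio = 1.641 × 10^10 / 9.239 × 10^17 = 1.78 × 10^-8.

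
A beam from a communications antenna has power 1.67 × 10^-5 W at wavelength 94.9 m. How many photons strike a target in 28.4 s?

2.27 × 10^23 photons

Total energy: E_total = P·t = 1.67 × 10^-5 × 28.4 = 4.743 × 10^-4 J.
Per-photon energy: E = 2.093 × 10^-27 J.
N = E_total / E_photon = 2.27 × 10^23.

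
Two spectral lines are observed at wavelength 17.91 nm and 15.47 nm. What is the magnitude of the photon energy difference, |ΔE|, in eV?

Using E = hc/λ: E₁ = 1.1091 × 10^-17 J, E₂ = 1.2841 × 10^-17 J.
|ΔE| = |1.1091 × 10^-17 − 1.2841 × 10^-17| = 1.75 × 10^-18 J = 10.9 eV.

10.9 eV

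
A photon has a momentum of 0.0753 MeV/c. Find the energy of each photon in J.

(c = 2.99792458 × 10^8 m/s, 1 eV = 1.602176634 × 10^-19 J.)
In SI units: p = 0.0753 MeV/c = 4.0242 × 10^-23 kg·m/s.
Apply E = pc: E = 1.206 × 10^-14 J.
So E ≈ 1.21 × 10^-14 J.

1.21 × 10^-14 J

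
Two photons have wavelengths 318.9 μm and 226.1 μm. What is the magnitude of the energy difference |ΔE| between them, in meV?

1.60 meV

Using E = hc/λ: E₁ = 6.2291 × 10^-22 J, E₂ = 8.7857 × 10^-22 J.
|ΔE| = |6.2291 × 10^-22 − 8.7857 × 10^-22| = 2.56 × 10^-22 J = 1.60 meV.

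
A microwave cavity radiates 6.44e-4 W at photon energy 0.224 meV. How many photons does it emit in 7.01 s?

1.26e20 photons

Total energy: E_total = P·t = 6.44e-4 × 7.01 = 0.004514 J.
Per-photon energy: E = 3.589e-23 J.
N = E_total / E_photon = 1.26e20.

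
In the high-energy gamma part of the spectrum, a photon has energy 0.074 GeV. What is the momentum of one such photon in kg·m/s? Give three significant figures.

3.95 × 10^-20 kg·m/s

Convert to SI: E = 0.074 GeV = 1.1856 × 10^-11 J.
Since p = E/c for a photon, p = 3.955 × 10^-20 kg·m/s.
So p ≈ 3.95 × 10^-20 kg·m/s.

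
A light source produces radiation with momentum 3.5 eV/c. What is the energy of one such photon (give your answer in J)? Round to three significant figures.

(c = 2.99792458e8 m/s, 1 eV = 1.602176634e-19 J.)
In SI units: p = 3.5 eV/c = 1.8705e-27 kg·m/s.
The photon relation is E = pc, giving E = 5.608e-19 J.
So E ≈ 5.61e-19 J.

5.61e-19 J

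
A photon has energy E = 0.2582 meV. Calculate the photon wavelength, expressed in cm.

Convert to SI: E = 0.2582 meV = 4.1368 × 10^-23 J.
Apply λ = hc/E: λ = 0.004802 m.
Converting to cm: λ = 0.4802 cm ≈ 0.480 cm.

0.480 cm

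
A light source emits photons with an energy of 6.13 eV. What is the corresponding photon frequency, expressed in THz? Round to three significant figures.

First convert: E = 6.13 eV = 9.8213e-19 J.
Apply f = E/h: f = 1.482e15 Hz.
Converting to THz: f = 1482 THz ≈ 1480 THz.

1480 THz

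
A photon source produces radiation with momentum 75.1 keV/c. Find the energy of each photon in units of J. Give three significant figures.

1.20e-14 J

In SI units: p = 75.1 keV/c = 4.0136e-23 kg·m/s.
For a photon E = pc, so E = 1.203e-14 J.
So E ≈ 1.20e-14 J.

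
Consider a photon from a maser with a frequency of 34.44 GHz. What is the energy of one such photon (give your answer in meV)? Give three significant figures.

0.142 meV

(h = 6.62607015e-34 J·s, 1 eV = 1.602176634e-19 J.)
First convert: f = 34.44 GHz = 3.444e10 Hz.
For a photon E = hf, so E = 2.282e-23 J.
Converting to meV: E = 0.1424 meV ≈ 0.142 meV.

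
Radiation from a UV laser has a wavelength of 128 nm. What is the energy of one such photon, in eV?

9.69 eV

First convert: λ = 128 nm = 1.28 × 10^-7 m.
Apply E = hc/λ: E = 1.552 × 10^-18 J.
Converting to eV: E = 9.686 eV ≈ 9.69 eV.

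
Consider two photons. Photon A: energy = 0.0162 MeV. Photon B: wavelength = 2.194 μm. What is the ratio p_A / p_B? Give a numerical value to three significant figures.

p_A = 8.658 × 10^-24 kg·m/s (from energy = 0.0162 MeV, via p = E/c).
p_B = 3.020 × 10^-28 kg·m/s (from wavelength = 2.194 μm, via p = h/λ).
Ratio = 8.658 × 10^-24 / 3.020 × 10^-28 = 2.87 × 10^4.

2.87 × 10^4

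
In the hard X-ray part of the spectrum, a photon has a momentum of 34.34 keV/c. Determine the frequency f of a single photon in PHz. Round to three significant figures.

First convert: p = 34.34 keV/c = 1.8352 × 10^-23 kg·m/s.
The photon relation is f = pc/h, giving f = 8.303 × 10^18 Hz.
Converting to PHz: f = 8303 PHz ≈ 8300 PHz.

8300 PHz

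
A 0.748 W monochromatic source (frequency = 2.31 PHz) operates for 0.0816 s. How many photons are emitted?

Total energy: E_total = P·t = 0.748 × 0.0816 = 0.06104 J.
Per-photon energy: E = 1.531·10^-18 J.
N = E_total / E_photon = 3.99·10^16.

3.99·10^16 photons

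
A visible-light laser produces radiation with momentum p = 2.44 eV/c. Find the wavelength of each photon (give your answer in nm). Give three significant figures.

508 nm

Convert to SI: p = 2.44 eV/c = 1.3040 × 10^-27 kg·m/s.
Since λ = h/p for a photon, λ = 5.081 × 10^-7 m.
Converting to nm: λ = 508.1 nm ≈ 508 nm.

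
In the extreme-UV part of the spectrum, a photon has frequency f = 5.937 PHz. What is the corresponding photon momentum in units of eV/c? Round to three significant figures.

Convert to SI: f = 5.937 PHz = 5.937 × 10^15 Hz.
For a photon p = hf/c, so p = 1.312 × 10^-26 kg·m/s.
Converting to eV/c: p = 24.55 eV/c ≈ 24.6 eV/c.

24.6 eV/c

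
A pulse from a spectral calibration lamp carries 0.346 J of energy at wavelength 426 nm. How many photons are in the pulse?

7.42 × 10^17 photons

Per-photon energy: E = 4.663 × 10^-19 J (from wavelength = 426 nm).
N = E_total / E_photon = 0.346 J / 4.663 × 10^-19 J = 7.42 × 10^17.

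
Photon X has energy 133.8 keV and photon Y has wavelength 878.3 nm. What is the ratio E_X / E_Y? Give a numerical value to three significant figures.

9.48 × 10^4

E_X = 2.144 × 10^-14 J (from energy = 133.8 keV, via E given directly).
E_Y = 2.262 × 10^-19 J (from wavelength = 878.3 nm, via E = hc/λ).
Ratio = 2.144 × 10^-14 / 2.262 × 10^-19 = 9.48 × 10^4.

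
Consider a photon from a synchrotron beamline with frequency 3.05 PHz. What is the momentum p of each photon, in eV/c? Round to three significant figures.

(h = 6.62607015 × 10^-34 J·s, c = 2.99792458 × 10^8 m/s, 1 eV = 1.602176634 × 10^-19 J.)
First convert: f = 3.05 PHz = 3.05 × 10^15 Hz.
For a photon p = hf/c, so p = 6.741 × 10^-27 kg·m/s.
Converting to eV/c: p = 12.61 eV/c ≈ 12.6 eV/c.

12.6 eV/c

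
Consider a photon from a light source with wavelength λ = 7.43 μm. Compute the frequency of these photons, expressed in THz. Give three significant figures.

40.3 THz

First convert: λ = 7.43 μm = 7.43e-6 m.
Since f = c/λ for a photon, f = 4.035e13 Hz.
Converting to THz: f = 40.35 THz ≈ 40.3 THz.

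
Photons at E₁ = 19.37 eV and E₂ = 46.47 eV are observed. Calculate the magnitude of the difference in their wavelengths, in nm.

Using λ = hc/E: λ₁ = 6.4008 × 10^-8 m, λ₂ = 2.6680 × 10^-8 m.
|Δλ| = |6.4008 × 10^-8 − 2.6680 × 10^-8| = 3.73 × 10^-8 m = 37.3 nm.

37.3 nm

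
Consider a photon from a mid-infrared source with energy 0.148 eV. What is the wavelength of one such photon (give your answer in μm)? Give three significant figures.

Take h = 6.62607015 × 10^-34 J·s, c = 2.99792458 × 10^8 m/s, 1 eV = 1.602176634 × 10^-19 J.
Convert to SI: E = 0.148 eV = 2.3712 × 10^-20 J.
For a photon λ = hc/E, so λ = 8.377 × 10^-6 m.
Converting to μm: λ = 8.377 μm ≈ 8.38 μm.

8.38 μm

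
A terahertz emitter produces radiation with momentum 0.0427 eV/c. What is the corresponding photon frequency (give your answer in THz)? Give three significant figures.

Convert to SI: p = 0.0427 eV/c = 2.2820e-29 kg·m/s.
Apply f = pc/h: f = 1.032e13 Hz.
Converting to THz: f = 10.32 THz ≈ 10.3 THz.

10.3 THz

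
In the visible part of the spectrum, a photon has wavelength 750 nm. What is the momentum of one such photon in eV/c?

Take h = 6.62607015e-34 J·s, c = 2.99792458e8 m/s, 1 eV = 1.602176634e-19 J.
In SI units: λ = 750 nm = 7.50e-7 m.
Apply p = h/λ: p = 8.835e-28 kg·m/s.
Converting to eV/c: p = 1.653 eV/c ≈ 1.65 eV/c.

1.65 eV/c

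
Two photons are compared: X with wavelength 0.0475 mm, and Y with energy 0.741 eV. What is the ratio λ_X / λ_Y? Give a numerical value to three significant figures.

λ_X = 4.750 × 10^-5 m (from wavelength = 0.0475 mm, via λ given directly).
λ_Y = 1.673 × 10^-6 m (from energy = 0.741 eV, via λ = hc/E).
Ratio = 4.750 × 10^-5 / 1.673 × 10^-6 = 28.4.

28.4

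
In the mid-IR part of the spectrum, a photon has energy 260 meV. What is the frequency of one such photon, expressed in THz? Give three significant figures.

62.9 THz

(h = 6.62607015 × 10^-34 J·s, 1 eV = 1.602176634 × 10^-19 J.)
Convert to SI: E = 260 meV = 4.1657 × 10^-20 J.
Apply f = E/h: f = 6.287 × 10^13 Hz.
Converting to THz: f = 62.87 THz ≈ 62.9 THz.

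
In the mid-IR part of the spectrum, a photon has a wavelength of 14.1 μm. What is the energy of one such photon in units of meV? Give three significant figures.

87.9 meV

Take h = 6.62607015e-34 J·s, c = 2.99792458e8 m/s, 1 eV = 1.602176634e-19 J.
In SI units: λ = 14.1 μm = 1.41e-5 m.
For a photon E = hc/λ, so E = 1.409e-20 J.
Converting to meV: E = 87.93 meV ≈ 87.9 meV.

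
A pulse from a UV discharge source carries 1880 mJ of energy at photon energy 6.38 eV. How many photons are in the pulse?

1.84 × 10^18 photons

Per-photon energy: E = 1.022 × 10^-18 J (from energy = 6.38 eV).
N = E_total / E_photon = 1.88 J / 1.022 × 10^-18 J = 1.84 × 10^18.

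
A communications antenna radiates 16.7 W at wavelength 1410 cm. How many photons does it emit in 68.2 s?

8.08 × 10^28 photons

Total energy: E_total = P·t = 16.7 × 68.2 = 1139 J.
Per-photon energy: E = 1.409 × 10^-26 J.
N = E_total / E_photon = 8.08 × 10^28.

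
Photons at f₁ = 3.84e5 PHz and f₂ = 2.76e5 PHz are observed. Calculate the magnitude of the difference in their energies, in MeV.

Using E = hf: E₁ = 2.544e-13 J, E₂ = 1.829e-13 J.
|ΔE| = |2.544e-13 − 1.829e-13| = 7.16e-14 J = 0.447 MeV.

0.447 MeV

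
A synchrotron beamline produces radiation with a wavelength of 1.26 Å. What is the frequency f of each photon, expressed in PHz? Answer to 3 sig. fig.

(c = 2.99792458·10^8 m/s.)
Convert to SI: λ = 1.26 Å = 1.26·10^-10 m.
For a photon f = c/λ, so f = 2.379·10^18 Hz.
Converting to PHz: f = 2379 PHz ≈ 2380 PHz.

2380 PHz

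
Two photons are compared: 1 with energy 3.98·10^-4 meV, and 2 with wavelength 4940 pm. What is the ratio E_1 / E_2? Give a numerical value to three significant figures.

1.59·10^-9

E_1 = 6.377·10^-26 J (from energy = 3.98·10^-4 meV, via E given directly).
E_2 = 4.021·10^-17 J (from wavelength = 4940 pm, via E = hc/λ).
Ratio = 6.377·10^-26 / 4.021·10^-17 = 1.59·10^-9.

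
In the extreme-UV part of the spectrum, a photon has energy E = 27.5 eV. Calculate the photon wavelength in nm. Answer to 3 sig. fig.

45.1 nm

Take h = 6.62607015 × 10^-34 J·s, c = 2.99792458 × 10^8 m/s, 1 eV = 1.602176634 × 10^-19 J.
In SI units: E = 27.5 eV = 4.4060 × 10^-18 J.
Apply λ = hc/E: λ = 4.509 × 10^-8 m.
Converting to nm: λ = 45.09 nm ≈ 45.1 nm.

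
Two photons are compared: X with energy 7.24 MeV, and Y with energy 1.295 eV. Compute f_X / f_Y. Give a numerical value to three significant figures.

5.59 × 10^6

f_X = 1.751 × 10^21 Hz (from energy = 7.24 MeV, via f = E/h).
f_Y = 3.131 × 10^14 Hz (from energy = 1.295 eV, via f = E/h).
Ratio = 1.751 × 10^21 / 3.131 × 10^14 = 5.59 × 10^6.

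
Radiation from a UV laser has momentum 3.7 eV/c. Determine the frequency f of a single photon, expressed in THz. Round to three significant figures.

In SI units: p = 3.7 eV/c = 1.9774 × 10^-27 kg·m/s.
Since f = pc/h for a photon, f = 8.947 × 10^14 Hz.
Converting to THz: f = 894.7 THz ≈ 895 THz.

895 THz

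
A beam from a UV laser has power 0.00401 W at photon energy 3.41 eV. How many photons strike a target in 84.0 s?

6.17e17 photons

Total energy: E_total = P·t = 0.00401 × 84.0 = 0.3368 J.
Per-photon energy: E = 5.463e-19 J.
N = E_total / E_photon = 6.17e17.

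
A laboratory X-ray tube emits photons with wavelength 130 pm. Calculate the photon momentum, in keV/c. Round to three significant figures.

Use h = 6.62607015·10^-34 J·s, c = 2.99792458·10^8 m/s, 1 eV = 1.602176634·10^-19 J.
Convert to SI: λ = 130 pm = 1.3·10^-10 m.
Since p = h/λ for a photon, p = 5.097·10^-24 kg·m/s.
Converting to keV/c: p = 9.537 keV/c ≈ 9.54 keV/c.

9.54 keV/c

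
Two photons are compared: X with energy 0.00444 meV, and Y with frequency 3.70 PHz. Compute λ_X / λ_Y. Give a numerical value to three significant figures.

λ_X = 0.2792 m (from energy = 0.00444 meV, via λ = hc/E).
λ_Y = 8.102·10^-8 m (from frequency = 3.70 PHz, via λ = c/f).
Ratio = 0.2792 / 8.102·10^-8 = 3.45·10^6.

3.45·10^6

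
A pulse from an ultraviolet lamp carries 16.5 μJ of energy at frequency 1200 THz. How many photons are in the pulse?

2.08·10^13 photons

Per-photon energy: E = 7.951·10^-19 J (from frequency = 1200 THz).
N = E_total / E_photon = 1.65·10^-5 J / 7.951·10^-19 J = 2.08·10^13.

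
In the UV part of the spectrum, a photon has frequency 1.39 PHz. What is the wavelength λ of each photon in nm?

216 nm

Take c = 2.99792458e8 m/s.
First convert: f = 1.39 PHz = 1.39e15 Hz.
Apply λ = c/f: λ = 2.157e-7 m.
Converting to nm: λ = 215.7 nm ≈ 216 nm.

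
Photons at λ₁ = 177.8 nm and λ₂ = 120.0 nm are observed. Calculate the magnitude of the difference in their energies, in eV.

Using E = hc/λ: E₁ = 1.1172 × 10^-18 J, E₂ = 1.6554 × 10^-18 J.
|ΔE| = |1.1172 × 10^-18 − 1.6554 × 10^-18| = 5.38 × 10^-19 J = 3.36 eV.

3.36 eV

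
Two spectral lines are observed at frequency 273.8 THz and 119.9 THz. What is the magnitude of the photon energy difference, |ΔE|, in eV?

Using E = hf: E₁ = 1.8142e-19 J, E₂ = 7.9447e-20 J.
|ΔE| = |1.8142e-19 − 7.9447e-20| = 1.02e-19 J = 0.636 eV.

0.636 eV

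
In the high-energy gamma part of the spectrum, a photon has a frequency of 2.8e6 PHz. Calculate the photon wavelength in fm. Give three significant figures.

107 fm

In SI units: f = 2.8e6 PHz = 2.8e21 Hz.
The photon relation is λ = c/f, giving λ = 1.071e-13 m.
Converting to fm: λ = 107.1 fm ≈ 107 fm.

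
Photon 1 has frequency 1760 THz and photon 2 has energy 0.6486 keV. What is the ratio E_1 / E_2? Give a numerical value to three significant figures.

0.0112

E_1 = 1.166 × 10^-18 J (from frequency = 1760 THz, via E = hf).
E_2 = 1.039 × 10^-16 J (from energy = 0.6486 keV, via E given directly).
Ratio = 1.166 × 10^-18 / 1.039 × 10^-16 = 0.0112.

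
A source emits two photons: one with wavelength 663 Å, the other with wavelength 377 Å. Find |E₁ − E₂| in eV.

Using E = hc/λ: E₁ = 2.996 × 10^-18 J, E₂ = 5.269 × 10^-18 J.
|ΔE| = |2.996 × 10^-18 − 5.269 × 10^-18| = 2.27 × 10^-18 J = 14.2 eV.

14.2 eV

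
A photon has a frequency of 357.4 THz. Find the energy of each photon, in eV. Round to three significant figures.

Use h = 6.62607015 × 10^-34 J·s, 1 eV = 1.602176634 × 10^-19 J.
Convert to SI: f = 357.4 THz = 3.574 × 10^14 Hz.
The photon relation is E = hf, giving E = 2.368 × 10^-19 J.
Converting to eV: E = 1.478 eV ≈ 1.48 eV.

1.48 eV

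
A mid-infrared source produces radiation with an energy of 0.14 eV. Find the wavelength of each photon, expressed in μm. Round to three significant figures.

Use h = 6.62607015 × 10^-34 J·s, c = 2.99792458 × 10^8 m/s, 1 eV = 1.602176634 × 10^-19 J.
First convert: E = 0.14 eV = 2.2430 × 10^-20 J.
Since λ = hc/E for a photon, λ = 8.856 × 10^-6 m.
Converting to μm: λ = 8.856 μm ≈ 8.86 μm.

8.86 μm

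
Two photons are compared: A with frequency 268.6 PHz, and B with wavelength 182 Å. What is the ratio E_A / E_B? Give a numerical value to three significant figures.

16.3

E_A = 1.780 × 10^-16 J (from frequency = 268.6 PHz, via E = hf).
E_B = 1.091 × 10^-17 J (from wavelength = 182 Å, via E = hc/λ).
Ratio = 1.780 × 10^-16 / 1.091 × 10^-17 = 16.3.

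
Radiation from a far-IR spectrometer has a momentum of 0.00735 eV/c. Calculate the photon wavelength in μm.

First convert: p = 0.00735 eV/c = 3.9281 × 10^-30 kg·m/s.
Since λ = h/p for a photon, λ = 1.687 × 10^-4 m.
Converting to μm: λ = 168.7 μm ≈ 169 μm.

169 μm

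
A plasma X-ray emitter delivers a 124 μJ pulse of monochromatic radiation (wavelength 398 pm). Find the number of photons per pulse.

2.48 × 10^11 photons

Per-photon energy: E = 4.991 × 10^-16 J (from wavelength = 398 pm).
N = E_total / E_photon = 1.24 × 10^-4 J / 4.991 × 10^-16 J = 2.48 × 10^11.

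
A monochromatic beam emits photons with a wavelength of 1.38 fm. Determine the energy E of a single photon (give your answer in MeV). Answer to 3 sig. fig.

898 MeV

Take h = 6.62607015 × 10^-34 J·s, c = 2.99792458 × 10^8 m/s, 1 eV = 1.602176634 × 10^-19 J.
First convert: λ = 1.38 fm = 1.38 × 10^-15 m.
The photon relation is E = hc/λ, giving E = 1.439 × 10^-10 J.
Converting to MeV: E = 898.4 MeV ≈ 898 MeV.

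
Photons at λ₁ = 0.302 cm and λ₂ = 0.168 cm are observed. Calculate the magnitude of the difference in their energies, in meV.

0.327 meV

Using E = hc/λ: E₁ = 6.578·10^-23 J, E₂ = 1.182·10^-22 J.
|ΔE| = |6.578·10^-23 − 1.182·10^-22| = 5.25·10^-23 J = 0.327 meV.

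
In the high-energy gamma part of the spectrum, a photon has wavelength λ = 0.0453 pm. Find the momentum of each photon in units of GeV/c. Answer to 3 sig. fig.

0.0274 GeV/c

First convert: λ = 0.0453 pm = 4.53·10^-14 m.
Since p = h/λ for a photon, p = 1.463·10^-20 kg·m/s.
Converting to GeV/c: p = 0.02737 GeV/c ≈ 0.0274 GeV/c.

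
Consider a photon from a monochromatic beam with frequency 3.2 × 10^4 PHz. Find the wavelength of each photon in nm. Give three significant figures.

In SI units: f = 3.2 × 10^4 PHz = 3.2 × 10^19 Hz.
Apply λ = c/f: λ = 9.369 × 10^-12 m.
Converting to nm: λ = 0.009369 nm ≈ 9.37 × 10^-3 nm.

9.37 × 10^-3 nm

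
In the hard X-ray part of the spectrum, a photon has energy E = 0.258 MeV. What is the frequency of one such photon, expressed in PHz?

6.24·10^4 PHz

Take h = 6.62607015·10^-34 J·s, 1 eV = 1.602176634·10^-19 J.
In SI units: E = 0.258 MeV = 4.1336·10^-14 J.
Apply f = E/h: f = 6.238·10^19 Hz.
Converting to PHz: f = 62380 PHz ≈ 6.24·10^4 PHz.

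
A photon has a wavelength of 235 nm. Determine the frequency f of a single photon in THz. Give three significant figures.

1280 THz

First convert: λ = 235 nm = 2.35e-7 m.
Apply f = c/λ: f = 1.276e15 Hz.
Converting to THz: f = 1276 THz ≈ 1280 THz.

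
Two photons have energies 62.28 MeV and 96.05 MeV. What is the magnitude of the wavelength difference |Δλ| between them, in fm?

Using λ = hc/E: λ₁ = 1.9908·10^-14 m, λ₂ = 1.2908·10^-14 m.
|Δλ| = |1.9908·10^-14 − 1.2908·10^-14| = 7.00·10^-15 m = 7.00 fm.

7.00 fm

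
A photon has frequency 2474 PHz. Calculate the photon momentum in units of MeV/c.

In SI units: f = 2474 PHz = 2.474e18 Hz.
Since p = hf/c for a photon, p = 5.468e-24 kg·m/s.
Converting to MeV/c: p = 0.01023 MeV/c ≈ 0.0102 MeV/c.

0.0102 MeV/c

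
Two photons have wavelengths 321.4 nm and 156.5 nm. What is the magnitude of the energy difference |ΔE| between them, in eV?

Using E = hc/λ: E₁ = 6.1806 × 10^-19 J, E₂ = 1.2693 × 10^-18 J.
|ΔE| = |6.1806 × 10^-19 − 1.2693 × 10^-18| = 6.51 × 10^-19 J = 4.06 eV.

4.06 eV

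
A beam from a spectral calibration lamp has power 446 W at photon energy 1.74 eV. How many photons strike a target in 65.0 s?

Total energy: E_total = P·t = 446 × 65.0 = 28990 J.
Per-photon energy: E = 2.788e-19 J.
N = E_total / E_photon = 1.04e23.

1.04e23 photons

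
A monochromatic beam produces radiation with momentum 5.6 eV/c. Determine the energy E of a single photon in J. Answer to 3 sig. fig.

8.97 × 10^-19 J

First convert: p = 5.6 eV/c = 2.9928 × 10^-27 kg·m/s.
For a photon E = pc, so E = 8.972 × 10^-19 J.
So E ≈ 8.97 × 10^-19 J.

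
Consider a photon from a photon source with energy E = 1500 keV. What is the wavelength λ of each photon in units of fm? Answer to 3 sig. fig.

Convert to SI: E = 1500 keV = 2.4033 × 10^-13 J.
Apply λ = hc/E: λ = 8.266 × 10^-13 m.
Converting to fm: λ = 826.6 fm ≈ 827 fm.

827 fm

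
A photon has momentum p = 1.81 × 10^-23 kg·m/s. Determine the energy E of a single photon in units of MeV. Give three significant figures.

0.0339 MeV

Since E = pc for a photon, E = 5.426 × 10^-15 J.
Converting to MeV: E = 0.03387 MeV ≈ 0.0339 MeV.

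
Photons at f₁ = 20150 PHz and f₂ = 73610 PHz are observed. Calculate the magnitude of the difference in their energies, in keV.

221 keV

Using E = hf: E₁ = 1.3352 × 10^-14 J, E₂ = 4.8775 × 10^-14 J.
|ΔE| = |1.3352 × 10^-14 − 4.8775 × 10^-14| = 3.54 × 10^-14 J = 221 keV.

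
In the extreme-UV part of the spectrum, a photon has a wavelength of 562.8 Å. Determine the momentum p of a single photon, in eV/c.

Use h = 6.62607015 × 10^-34 J·s, c = 2.99792458 × 10^8 m/s, 1 eV = 1.602176634 × 10^-19 J.
First convert: λ = 562.8 Å = 5.628 × 10^-8 m.
Since p = h/λ for a photon, p = 1.177 × 10^-26 kg·m/s.
Converting to eV/c: p = 22.03 eV/c ≈ 22.0 eV/c.

22.0 eV/c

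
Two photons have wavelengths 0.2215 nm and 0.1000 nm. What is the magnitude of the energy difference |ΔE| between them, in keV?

6.80 keV

Using E = hc/λ: E₁ = 8.9682 × 10^-16 J, E₂ = 1.9864 × 10^-15 J.
|ΔE| = |8.9682 × 10^-16 − 1.9864 × 10^-15| = 1.09 × 10^-15 J = 6.80 keV.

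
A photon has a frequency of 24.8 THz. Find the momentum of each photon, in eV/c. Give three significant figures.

0.103 eV/c

In SI units: f = 24.8 THz = 2.48 × 10^13 Hz.
The photon relation is p = hf/c, giving p = 5.481 × 10^-29 kg·m/s.
Converting to eV/c: p = 0.1026 eV/c ≈ 0.103 eV/c.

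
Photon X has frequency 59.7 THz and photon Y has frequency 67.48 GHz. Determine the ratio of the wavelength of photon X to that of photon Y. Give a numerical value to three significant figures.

1.13e-3

λ_X = 5.022e-6 m (from frequency = 59.7 THz, via λ = c/f).
λ_Y = 0.004443 m (from frequency = 67.48 GHz, via λ = c/f).
Ratio = 5.022e-6 / 0.004443 = 1.13e-3.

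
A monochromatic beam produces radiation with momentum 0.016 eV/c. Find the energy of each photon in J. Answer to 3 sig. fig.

(c = 2.99792458 × 10^8 m/s, 1 eV = 1.602176634 × 10^-19 J.)
In SI units: p = 0.016 eV/c = 8.5509 × 10^-30 kg·m/s.
For a photon E = pc, so E = 2.563 × 10^-21 J.
So E ≈ 2.56 × 10^-21 J.

2.56 × 10^-21 J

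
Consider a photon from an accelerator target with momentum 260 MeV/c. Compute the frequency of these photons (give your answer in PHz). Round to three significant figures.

6.29e7 PHz

Take h = 6.62607015e-34 J·s, c = 2.99792458e8 m/s, 1 eV = 1.602176634e-19 J.
Convert to SI: p = 260 MeV/c = 1.3895e-19 kg·m/s.
The photon relation is f = pc/h, giving f = 6.287e22 Hz.
Converting to PHz: f = 6.287e7 PHz ≈ 6.29e7 PHz.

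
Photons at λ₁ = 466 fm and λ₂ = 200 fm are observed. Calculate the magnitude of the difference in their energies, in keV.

Using E = hc/λ: E₁ = 4.263 × 10^-13 J, E₂ = 9.932 × 10^-13 J.
|ΔE| = |4.263 × 10^-13 − 9.932 × 10^-13| = 5.67 × 10^-13 J = 3540 keV.

3540 keV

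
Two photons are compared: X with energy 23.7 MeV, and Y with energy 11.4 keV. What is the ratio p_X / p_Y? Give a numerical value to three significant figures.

p_X = 1.267e-20 kg·m/s (from energy = 23.7 MeV, via p = E/c).
p_Y = 6.092e-24 kg·m/s (from energy = 11.4 keV, via p = E/c).
Ratio = 1.267e-20 / 6.092e-24 = 2080.

2080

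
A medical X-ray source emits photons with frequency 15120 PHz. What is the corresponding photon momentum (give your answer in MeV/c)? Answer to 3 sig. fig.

0.0625 MeV/c

In SI units: f = 15120 PHz = 1.512e19 Hz.
Apply p = hf/c: p = 3.342e-23 kg·m/s.
Converting to MeV/c: p = 0.06253 MeV/c ≈ 0.0625 MeV/c.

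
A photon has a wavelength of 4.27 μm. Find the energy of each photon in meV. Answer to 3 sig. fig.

290 meV

Take h = 6.62607015e-34 J·s, c = 2.99792458e8 m/s, 1 eV = 1.602176634e-19 J.
In SI units: λ = 4.27 μm = 4.27e-6 m.
Since E = hc/λ for a photon, E = 4.652e-20 J.
Converting to meV: E = 290.4 meV ≈ 290 meV.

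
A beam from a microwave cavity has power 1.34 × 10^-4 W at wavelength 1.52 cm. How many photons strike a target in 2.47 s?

2.53 × 10^19 photons

Total energy: E_total = P·t = 1.34 × 10^-4 × 2.47 = 3.310 × 10^-4 J.
Per-photon energy: E = 1.307 × 10^-23 J.
N = E_total / E_photon = 2.53 × 10^19.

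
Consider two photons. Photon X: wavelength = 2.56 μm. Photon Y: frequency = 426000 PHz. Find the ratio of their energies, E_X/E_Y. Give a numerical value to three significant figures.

E_X = 7.760e-20 J (from wavelength = 2.56 μm, via E = hc/λ).
E_Y = 2.823e-13 J (from frequency = 426000 PHz, via E = hf).
Ratio = 7.760e-20 / 2.823e-13 = 2.75e-7.

2.75e-7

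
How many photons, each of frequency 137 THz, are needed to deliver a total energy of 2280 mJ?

2.51e19 photons

Per-photon energy: E = 9.078e-20 J (from frequency = 137 THz).
N = E_total / E_photon = 2.28 J / 9.078e-20 J = 2.51e19.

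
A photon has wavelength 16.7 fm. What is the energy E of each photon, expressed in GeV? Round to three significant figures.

0.0742 GeV

Use h = 6.62607015 × 10^-34 J·s, c = 2.99792458 × 10^8 m/s, 1 eV = 1.602176634 × 10^-19 J.
First convert: λ = 16.7 fm = 1.67 × 10^-14 m.
Apply E = hc/λ: E = 1.189 × 10^-11 J.
Converting to GeV: E = 0.07424 GeV ≈ 0.0742 GeV.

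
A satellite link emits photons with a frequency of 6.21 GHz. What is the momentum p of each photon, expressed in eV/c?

Convert to SI: f = 6.21 GHz = 6.21·10^9 Hz.
For a photon p = hf/c, so p = 1.373·10^-32 kg·m/s.
Converting to eV/c: p = 2.568·10^-5 eV/c ≈ 2.57·10^-5 eV/c.

2.57·10^-5 eV/c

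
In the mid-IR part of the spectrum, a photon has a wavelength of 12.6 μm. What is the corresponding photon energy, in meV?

98.4 meV

Take h = 6.62607015e-34 J·s, c = 2.99792458e8 m/s, 1 eV = 1.602176634e-19 J.
Convert to SI: λ = 12.6 μm = 1.26e-5 m.
The photon relation is E = hc/λ, giving E = 1.577e-20 J.
Converting to meV: E = 98.40 meV ≈ 98.4 meV.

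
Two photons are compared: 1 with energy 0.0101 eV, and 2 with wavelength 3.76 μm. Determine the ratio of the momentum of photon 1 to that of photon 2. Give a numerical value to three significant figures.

0.0306

p_1 = 5.398e-30 kg·m/s (from energy = 0.0101 eV, via p = E/c).
p_2 = 1.762e-28 kg·m/s (from wavelength = 3.76 μm, via p = h/λ).
Ratio = 5.398e-30 / 1.762e-28 = 0.0306.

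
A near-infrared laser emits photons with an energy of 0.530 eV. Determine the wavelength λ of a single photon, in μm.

2.34 μm

Take h = 6.62607015e-34 J·s, c = 2.99792458e8 m/s, 1 eV = 1.602176634e-19 J.
Convert to SI: E = 0.530 eV = 8.4915e-20 J.
For a photon λ = hc/E, so λ = 2.339e-6 m.
Converting to μm: λ = 2.339 μm ≈ 2.34 μm.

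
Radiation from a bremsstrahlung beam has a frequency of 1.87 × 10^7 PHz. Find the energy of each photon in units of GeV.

In SI units: f = 1.87 × 10^7 PHz = 1.87 × 10^22 Hz.
The photon relation is E = hf, giving E = 1.239 × 10^-11 J.
Converting to GeV: E = 0.07734 GeV ≈ 0.0773 GeV.

0.0773 GeV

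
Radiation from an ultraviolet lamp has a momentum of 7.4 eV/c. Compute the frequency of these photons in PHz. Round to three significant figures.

1.79 PHz

Convert to SI: p = 7.4 eV/c = 3.9548e-27 kg·m/s.
The photon relation is f = pc/h, giving f = 1.789e15 Hz.
Converting to PHz: f = 1.789 PHz ≈ 1.79 PHz.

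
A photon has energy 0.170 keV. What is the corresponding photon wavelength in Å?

72.9 Å

Use h = 6.62607015e-34 J·s, c = 2.99792458e8 m/s, 1 eV = 1.602176634e-19 J.
Convert to SI: E = 0.170 keV = 2.7237e-17 J.
For a photon λ = hc/E, so λ = 7.293e-9 m.
Converting to Å: λ = 72.93 Å ≈ 72.9 Å.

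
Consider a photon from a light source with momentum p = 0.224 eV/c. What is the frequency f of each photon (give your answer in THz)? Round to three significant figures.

54.2 THz

(h = 6.62607015 × 10^-34 J·s, c = 2.99792458 × 10^8 m/s, 1 eV = 1.602176634 × 10^-19 J.)
First convert: p = 0.224 eV/c = 1.1971 × 10^-28 kg·m/s.
Apply f = pc/h: f = 5.416 × 10^13 Hz.
Converting to THz: f = 54.16 THz ≈ 54.2 THz.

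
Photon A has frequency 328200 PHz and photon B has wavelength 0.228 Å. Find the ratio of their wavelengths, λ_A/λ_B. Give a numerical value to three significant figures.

λ_A = 9.134 × 10^-13 m (from frequency = 328200 PHz, via λ = c/f).
λ_B = 2.280 × 10^-11 m (from wavelength = 0.228 Å, via λ given directly).
Ratio = 9.134 × 10^-13 / 2.280 × 10^-11 = 0.0401.

0.0401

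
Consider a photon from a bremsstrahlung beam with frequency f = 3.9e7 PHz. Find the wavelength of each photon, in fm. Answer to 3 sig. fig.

(c = 2.99792458e8 m/s.)
Convert to SI: f = 3.9e7 PHz = 3.9e22 Hz.
Apply λ = c/f: λ = 7.687e-15 m.
Converting to fm: λ = 7.687 fm ≈ 7.69 fm.

7.69 fm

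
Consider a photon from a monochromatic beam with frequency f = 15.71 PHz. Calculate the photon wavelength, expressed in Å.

Take c = 2.99792458e8 m/s.
Convert to SI: f = 15.71 PHz = 1.571e16 Hz.
Apply λ = c/f: λ = 1.908e-8 m.
Converting to Å: λ = 190.8 Å ≈ 191 Å.

191 Å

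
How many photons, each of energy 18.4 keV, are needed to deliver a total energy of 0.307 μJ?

1.04e8 photons

Per-photon energy: E = 2.948e-15 J (from energy = 18.4 keV).
N = E_total / E_photon = 3.07e-7 J / 2.948e-15 J = 1.04e8.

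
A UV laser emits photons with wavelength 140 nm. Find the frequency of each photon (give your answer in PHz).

2.14 PHz

Use c = 2.99792458e8 m/s.
First convert: λ = 140 nm = 1.40e-7 m.
The photon relation is f = c/λ, giving f = 2.141e15 Hz.
Converting to PHz: f = 2.141 PHz ≈ 2.14 PHz.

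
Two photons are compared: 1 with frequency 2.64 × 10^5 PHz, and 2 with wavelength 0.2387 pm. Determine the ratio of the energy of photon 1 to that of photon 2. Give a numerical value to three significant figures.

E_1 = 1.749 × 10^-13 J (from frequency = 2.64 × 10^5 PHz, via E = hf).
E_2 = 8.322 × 10^-13 J (from wavelength = 0.2387 pm, via E = hc/λ).
Ratio = 1.749 × 10^-13 / 8.322 × 10^-13 = 0.210.

0.210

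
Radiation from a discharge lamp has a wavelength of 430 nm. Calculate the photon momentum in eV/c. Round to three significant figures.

(h = 6.62607015e-34 J·s, c = 2.99792458e8 m/s, 1 eV = 1.602176634e-19 J.)
First convert: λ = 430 nm = 4.3e-7 m.
Apply p = h/λ: p = 1.541e-27 kg·m/s.
Converting to eV/c: p = 2.883 eV/c ≈ 2.88 eV/c.

2.88 eV/c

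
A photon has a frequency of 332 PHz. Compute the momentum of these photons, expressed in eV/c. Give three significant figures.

1370 eV/c

In SI units: f = 332 PHz = 3.32e17 Hz.
Apply p = hf/c: p = 7.338e-25 kg·m/s.
Converting to eV/c: p = 1373 eV/c ≈ 1370 eV/c.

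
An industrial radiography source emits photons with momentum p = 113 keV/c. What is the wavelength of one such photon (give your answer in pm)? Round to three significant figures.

Use h = 6.62607015 × 10^-34 J·s, c = 2.99792458 × 10^8 m/s, 1 eV = 1.602176634 × 10^-19 J.
In SI units: p = 113 keV/c = 6.0390 × 10^-23 kg·m/s.
For a photon λ = h/p, so λ = 1.097 × 10^-11 m.
Converting to pm: λ = 10.97 pm ≈ 11.0 pm.

11.0 pm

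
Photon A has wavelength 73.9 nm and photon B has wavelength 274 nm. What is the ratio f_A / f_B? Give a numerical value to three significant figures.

f_A = 4.057e15 Hz (from wavelength = 73.9 nm, via f = c/λ).
f_B = 1.094e15 Hz (from wavelength = 274 nm, via f = c/λ).
Ratio = 4.057e15 / 1.094e15 = 3.71.

3.71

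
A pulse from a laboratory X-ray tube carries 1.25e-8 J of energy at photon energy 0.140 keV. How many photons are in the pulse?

Per-photon energy: E = 2.243e-17 J (from energy = 0.140 keV).
N = E_total / E_photon = 1.25e-8 J / 2.243e-17 J = 5.57e8.

5.57e8 photons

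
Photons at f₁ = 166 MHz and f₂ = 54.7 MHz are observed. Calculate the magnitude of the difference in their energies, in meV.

4.60 × 10^-4 meV

Using E = hf: E₁ = 1.100 × 10^-25 J, E₂ = 3.624 × 10^-26 J.
|ΔE| = |1.100 × 10^-25 − 3.624 × 10^-26| = 7.37 × 10^-26 J = 4.60 × 10^-4 meV.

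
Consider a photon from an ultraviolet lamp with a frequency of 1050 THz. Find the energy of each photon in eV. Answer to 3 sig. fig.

4.34 eV

In SI units: f = 1050 THz = 1.05 × 10^15 Hz.
Apply E = hf: E = 6.957 × 10^-19 J.
Converting to eV: E = 4.342 eV ≈ 4.34 eV.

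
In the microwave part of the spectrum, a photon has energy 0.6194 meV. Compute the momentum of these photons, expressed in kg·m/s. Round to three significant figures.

3.31e-31 kg·m/s

Take c = 2.99792458e8 m/s, 1 eV = 1.602176634e-19 J.
Convert to SI: E = 0.6194 meV = 9.9239e-23 J.
For a photon p = E/c, so p = 3.310e-31 kg·m/s.
So p ≈ 3.31e-31 kg·m/s.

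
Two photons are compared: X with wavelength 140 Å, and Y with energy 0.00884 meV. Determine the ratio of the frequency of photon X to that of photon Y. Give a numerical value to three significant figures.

f_X = 2.141e16 Hz (from wavelength = 140 Å, via f = c/λ).
f_Y = 2.138e9 Hz (from energy = 0.00884 meV, via f = E/h).
Ratio = 2.141e16 / 2.138e9 = 1.00e7.

1.00e7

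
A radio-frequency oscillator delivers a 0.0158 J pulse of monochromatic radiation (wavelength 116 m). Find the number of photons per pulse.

9.23e24 photons

Per-photon energy: E = 1.712e-27 J (from wavelength = 116 m).
N = E_total / E_photon = 0.0158 J / 1.712e-27 J = 9.23e24.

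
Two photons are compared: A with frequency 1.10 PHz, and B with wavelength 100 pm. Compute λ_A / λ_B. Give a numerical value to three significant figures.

λ_A = 2.725e-7 m (from frequency = 1.10 PHz, via λ = c/f).
λ_B = 1.000e-10 m (from wavelength = 100 pm, via λ given directly).
Ratio = 2.725e-7 / 1.000e-10 = 2730.

2730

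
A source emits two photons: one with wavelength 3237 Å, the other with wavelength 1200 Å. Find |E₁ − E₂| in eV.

6.50 eV

Using E = hc/λ: E₁ = 6.1367e-19 J, E₂ = 1.6554e-18 J.
|ΔE| = |6.1367e-19 − 1.6554e-18| = 1.04e-18 J = 6.50 eV.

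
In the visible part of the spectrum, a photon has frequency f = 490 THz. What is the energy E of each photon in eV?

2.03 eV

Use h = 6.62607015e-34 J·s, 1 eV = 1.602176634e-19 J.
In SI units: f = 490 THz = 4.90e14 Hz.
Apply E = hf: E = 3.247e-19 J.
Converting to eV: E = 2.026 eV ≈ 2.03 eV.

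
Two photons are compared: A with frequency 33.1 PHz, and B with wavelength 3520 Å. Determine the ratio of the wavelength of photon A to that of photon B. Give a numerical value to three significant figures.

λ_A = 9.057e-9 m (from frequency = 33.1 PHz, via λ = c/f).
λ_B = 3.520e-7 m (from wavelength = 3520 Å, via λ given directly).
Ratio = 9.057e-9 / 3.520e-7 = 0.0257.

0.0257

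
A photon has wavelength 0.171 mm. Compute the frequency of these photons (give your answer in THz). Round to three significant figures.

Convert to SI: λ = 0.171 mm = 1.71·10^-4 m.
The photon relation is f = c/λ, giving f = 1.753·10^12 Hz.
Converting to THz: f = 1.753 THz ≈ 1.75 THz.

1.75 THz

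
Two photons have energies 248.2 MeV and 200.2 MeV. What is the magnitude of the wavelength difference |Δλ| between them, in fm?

Using λ = hc/E: λ₁ = 4.9953 × 10^-15 m, λ₂ = 6.1930 × 10^-15 m.
|Δλ| = |4.9953 × 10^-15 − 6.1930 × 10^-15| = 1.20 × 10^-15 m = 1.20 fm.

1.20 fm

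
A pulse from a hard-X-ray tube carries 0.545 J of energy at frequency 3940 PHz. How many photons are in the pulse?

Per-photon energy: E = 2.611 × 10^-15 J (from frequency = 3940 PHz).
N = E_total / E_photon = 0.545 J / 2.611 × 10^-15 J = 2.09 × 10^14.

2.09 × 10^14 photons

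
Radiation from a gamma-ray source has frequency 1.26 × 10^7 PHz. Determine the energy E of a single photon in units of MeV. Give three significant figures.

Convert to SI: f = 1.26 × 10^7 PHz = 1.26 × 10^22 Hz.
The photon relation is E = hf, giving E = 8.349 × 10^-12 J.
Converting to MeV: E = 52.11 MeV ≈ 52.1 MeV.

52.1 MeV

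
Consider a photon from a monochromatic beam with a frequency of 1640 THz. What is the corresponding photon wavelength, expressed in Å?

1830 Å

Use c = 2.99792458e8 m/s.
First convert: f = 1640 THz = 1.64e15 Hz.
Apply λ = c/f: λ = 1.828e-7 m.
Converting to Å: λ = 1828 Å ≈ 1830 Å.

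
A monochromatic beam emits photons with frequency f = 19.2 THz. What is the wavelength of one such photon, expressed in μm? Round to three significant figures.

Convert to SI: f = 19.2 THz = 1.92e13 Hz.
The photon relation is λ = c/f, giving λ = 1.561e-5 m.
Converting to μm: λ = 15.61 μm ≈ 15.6 μm.

15.6 μm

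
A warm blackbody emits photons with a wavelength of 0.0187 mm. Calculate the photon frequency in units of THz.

16.0 THz

In SI units: λ = 0.0187 mm = 1.87 × 10^-5 m.
Apply f = c/λ: f = 1.603 × 10^13 Hz.
Converting to THz: f = 16.03 THz ≈ 16.0 THz.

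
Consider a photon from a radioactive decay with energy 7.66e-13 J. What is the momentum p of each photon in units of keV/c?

(c = 2.99792458e8 m/s, 1 eV = 1.602176634e-19 J.)
Apply p = E/c: p = 2.555e-21 kg·m/s.
Converting to keV/c: p = 4781 keV/c ≈ 4780 keV/c.

4780 keV/c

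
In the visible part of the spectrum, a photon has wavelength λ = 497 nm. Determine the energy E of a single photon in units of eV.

2.49 eV

(h = 6.62607015e-34 J·s, c = 2.99792458e8 m/s, 1 eV = 1.602176634e-19 J.)
In SI units: λ = 497 nm = 4.97e-7 m.
The photon relation is E = hc/λ, giving E = 3.997e-19 J.
Converting to eV: E = 2.495 eV ≈ 2.49 eV.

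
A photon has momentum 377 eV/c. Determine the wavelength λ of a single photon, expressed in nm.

3.29 nm

Convert to SI: p = 377 eV/c = 2.0148·10^-25 kg·m/s.
The photon relation is λ = h/p, giving λ = 3.289·10^-9 m.
Converting to nm: λ = 3.289 nm ≈ 3.29 nm.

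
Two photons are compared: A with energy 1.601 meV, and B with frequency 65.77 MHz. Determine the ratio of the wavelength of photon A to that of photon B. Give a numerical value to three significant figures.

λ_A = 7.744e-4 m (from energy = 1.601 meV, via λ = hc/E).
λ_B = 4.558 m (from frequency = 65.77 MHz, via λ = c/f).
Ratio = 7.744e-4 / 4.558 = 1.70e-4.

1.70e-4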